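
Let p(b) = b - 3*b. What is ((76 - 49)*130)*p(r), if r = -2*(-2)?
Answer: -28080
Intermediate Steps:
r = 4
p(b) = -2*b
((76 - 49)*130)*p(r) = ((76 - 49)*130)*(-2*4) = (27*130)*(-8) = 3510*(-8) = -28080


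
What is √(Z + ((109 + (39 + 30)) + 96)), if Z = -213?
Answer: √61 ≈ 7.8102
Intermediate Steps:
√(Z + ((109 + (39 + 30)) + 96)) = √(-213 + ((109 + (39 + 30)) + 96)) = √(-213 + ((109 + 69) + 96)) = √(-213 + (178 + 96)) = √(-213 + 274) = √61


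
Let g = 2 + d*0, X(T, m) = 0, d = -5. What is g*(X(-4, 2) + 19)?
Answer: 38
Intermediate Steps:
g = 2 (g = 2 - 5*0 = 2 + 0 = 2)
g*(X(-4, 2) + 19) = 2*(0 + 19) = 2*19 = 38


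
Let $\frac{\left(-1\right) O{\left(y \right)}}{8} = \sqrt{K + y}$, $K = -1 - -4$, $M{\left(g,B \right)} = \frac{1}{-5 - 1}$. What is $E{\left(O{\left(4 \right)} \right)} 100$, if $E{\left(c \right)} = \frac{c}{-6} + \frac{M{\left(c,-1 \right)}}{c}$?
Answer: $\frac{11225 \sqrt{7}}{84} \approx 353.55$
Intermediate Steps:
$M{\left(g,B \right)} = - \frac{1}{6}$ ($M{\left(g,B \right)} = \frac{1}{-6} = - \frac{1}{6}$)
$K = 3$ ($K = -1 + 4 = 3$)
$O{\left(y \right)} = - 8 \sqrt{3 + y}$
$E{\left(c \right)} = - \frac{c}{6} - \frac{1}{6 c}$ ($E{\left(c \right)} = \frac{c}{-6} - \frac{1}{6 c} = c \left(- \frac{1}{6}\right) - \frac{1}{6 c} = - \frac{c}{6} - \frac{1}{6 c}$)
$E{\left(O{\left(4 \right)} \right)} 100 = \frac{-1 - \left(- 8 \sqrt{3 + 4}\right)^{2}}{6 \left(- 8 \sqrt{3 + 4}\right)} 100 = \frac{-1 - \left(- 8 \sqrt{7}\right)^{2}}{6 \left(- 8 \sqrt{7}\right)} 100 = \frac{- \frac{\sqrt{7}}{56} \left(-1 - 448\right)}{6} \cdot 100 = \frac{1}{6} \left(- \frac{\sqrt{7}}{56}\right) \left(-449\right) 100 = \frac{449 \sqrt{7}}{336} \cdot 100 = \frac{11225 \sqrt{7}}{84}$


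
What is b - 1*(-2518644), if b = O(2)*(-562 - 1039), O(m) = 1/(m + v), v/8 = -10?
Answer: 196455833/78 ≈ 2.5187e+6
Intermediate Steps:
v = -80 (v = 8*(-10) = -80)
O(m) = 1/(-80 + m) (O(m) = 1/(m - 80) = 1/(-80 + m))
b = 1601/78 (b = (-562 - 1039)/(-80 + 2) = -1601/(-78) = -1/78*(-1601) = 1601/78 ≈ 20.526)
b - 1*(-2518644) = 1601/78 - 1*(-2518644) = 1601/78 + 2518644 = 196455833/78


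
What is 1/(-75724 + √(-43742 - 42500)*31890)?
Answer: -18931/45715992557505 - I*√86242/182863970230020 ≈ -4.141e-10 - 1.6059e-12*I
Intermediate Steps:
1/(-75724 + √(-43742 - 42500)*31890) = (1/31890)/(-75724 + √(-86242)) = (1/31890)/(-75724 + I*√86242) = 1/(31890*(-75724 + I*√86242))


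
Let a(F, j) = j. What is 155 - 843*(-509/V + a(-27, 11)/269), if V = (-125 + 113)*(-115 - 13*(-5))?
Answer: 44959201/53800 ≈ 835.67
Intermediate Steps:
V = 600 (V = -12*(-115 + 65) = -12*(-50) = 600)
155 - 843*(-509/V + a(-27, 11)/269) = 155 - 843*(-509/600 + 11/269) = 155 - 843*(-130321/161400) = 155 + 36620201/53800 = 44959201/53800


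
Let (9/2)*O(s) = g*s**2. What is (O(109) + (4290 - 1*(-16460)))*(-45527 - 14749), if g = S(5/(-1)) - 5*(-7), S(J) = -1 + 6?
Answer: -22849225160/3 ≈ -7.6164e+9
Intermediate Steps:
S(J) = 5
g = 40 (g = 5 - 5*(-7) = 5 + 35 = 40)
O(s) = 80*s**2/9 (O(s) = 2*(40*s**2)/9 = 80*s**2/9)
(O(109) + (4290 - 1*(-16460)))*(-45527 - 14749) = ((80/9)*109**2 + (4290 - 1*(-16460)))*(-45527 - 14749) = ((80/9)*11881 + (4290 + 16460))*(-60276) = (950480/9 + 20750)*(-60276) = (1137230/9)*(-60276) = -22849225160/3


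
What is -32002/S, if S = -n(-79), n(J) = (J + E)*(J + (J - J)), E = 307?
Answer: -16001/9006 ≈ -1.7767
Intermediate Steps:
n(J) = J*(307 + J) (n(J) = (J + 307)*(J + (J - J)) = (307 + J)*(J + 0) = (307 + J)*J = J*(307 + J))
S = 18012 (S = -(-79)*(307 - 79) = -(-79)*228 = -1*(-18012) = 18012)
-32002/S = -32002/18012 = -32002*1/18012 = -16001/9006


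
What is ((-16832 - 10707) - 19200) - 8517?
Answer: -55256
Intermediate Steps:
((-16832 - 10707) - 19200) - 8517 = (-27539 - 19200) - 8517 = -46739 - 8517 = -55256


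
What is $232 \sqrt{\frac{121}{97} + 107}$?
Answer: $\frac{2320 \sqrt{10185}}{97} \approx 2413.8$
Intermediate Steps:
$232 \sqrt{\frac{121}{97} + 107} = 232 \sqrt{\frac{10500}{97}} = 232 \frac{10 \sqrt{10185}}{97} = \frac{2320 \sqrt{10185}}{97}$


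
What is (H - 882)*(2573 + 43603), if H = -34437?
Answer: -1630890144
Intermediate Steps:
(H - 882)*(2573 + 43603) = (-34437 - 882)*(2573 + 43603) = -35319*46176 = -1630890144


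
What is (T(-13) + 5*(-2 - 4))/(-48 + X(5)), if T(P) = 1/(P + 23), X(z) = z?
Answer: 299/430 ≈ 0.69535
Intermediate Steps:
T(P) = 1/(23 + P)
(T(-13) + 5*(-2 - 4))/(-48 + X(5)) = (1/(23 - 13) + 5*(-2 - 4))/(-48 + 5) = (1/10 + 5*(-6))/(-43) = (⅒ - 30)*(-1/43) = -299/10*(-1/43) = 299/430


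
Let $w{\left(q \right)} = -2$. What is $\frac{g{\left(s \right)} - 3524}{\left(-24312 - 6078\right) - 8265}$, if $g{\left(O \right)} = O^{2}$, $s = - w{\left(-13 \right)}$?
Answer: $\frac{704}{7731} \approx 0.091062$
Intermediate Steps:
$s = 2$ ($s = \left(-1\right) \left(-2\right) = 2$)
$\frac{g{\left(s \right)} - 3524}{\left(-24312 - 6078\right) - 8265} = \frac{2^{2} - 3524}{\left(-24312 - 6078\right) - 8265} = \frac{4 - 3524}{-30390 - 8265} = - \frac{3520}{-38655} = \left(-3520\right) \left(- \frac{1}{38655}\right) = \frac{704}{7731}$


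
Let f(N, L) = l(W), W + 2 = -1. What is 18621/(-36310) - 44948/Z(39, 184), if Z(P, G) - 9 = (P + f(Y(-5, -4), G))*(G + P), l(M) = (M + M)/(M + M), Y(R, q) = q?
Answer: -1798328789/324211990 ≈ -5.5468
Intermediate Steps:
W = -3 (W = -2 - 1 = -3)
l(M) = 1 (l(M) = (2*M)/((2*M)) = (2*M)*(1/(2*M)) = 1)
f(N, L) = 1
Z(P, G) = 9 + (1 + P)*(G + P) (Z(P, G) = 9 + (P + 1)*(G + P) = 9 + (1 + P)*(G + P))
18621/(-36310) - 44948/Z(39, 184) = 18621/(-36310) - 44948/(9 + 184 + 39 + 39² + 184*39) = 18621*(-1/36310) - 44948/(9 + 184 + 39 + 1521 + 7176) = -18621/36310 - 44948/8929 = -1798328789/324211990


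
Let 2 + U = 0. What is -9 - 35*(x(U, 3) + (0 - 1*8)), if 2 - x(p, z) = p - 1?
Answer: 96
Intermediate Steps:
U = -2 (U = -2 + 0 = -2)
x(p, z) = 3 - p (x(p, z) = 2 - (p - 1) = 2 - (-1 + p) = 2 + (1 - p) = 3 - p)
-9 - 35*(x(U, 3) + (0 - 1*8)) = -9 - 35*((3 - 1*(-2)) + (0 - 1*8)) = -9 - 35*((3 + 2) + (0 - 8)) = -9 - 35*(5 - 8) = -9 - 35*(-3) = -9 + 105 = 96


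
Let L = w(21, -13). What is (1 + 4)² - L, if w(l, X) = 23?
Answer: 2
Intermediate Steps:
L = 23
(1 + 4)² - L = (1 + 4)² - 1*23 = 5² - 23 = 25 - 23 = 2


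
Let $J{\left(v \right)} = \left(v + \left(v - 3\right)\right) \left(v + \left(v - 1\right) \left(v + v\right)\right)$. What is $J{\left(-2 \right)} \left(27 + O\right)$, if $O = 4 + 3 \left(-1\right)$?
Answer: $-1960$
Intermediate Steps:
$O = 1$ ($O = 4 - 3 = 1$)
$J{\left(v \right)} = \left(-3 + 2 v\right) \left(v + 2 v \left(-1 + v\right)\right)$ ($J{\left(v \right)} = \left(v + \left(-3 + v\right)\right) \left(v + \left(-1 + v\right) 2 v\right) = \left(-3 + 2 v\right) \left(v + 2 v \left(-1 + v\right)\right)$)
$J{\left(-2 \right)} \left(27 + O\right) = - 2 \left(3 - -16 + 4 \left(-2\right)^{2}\right) \left(27 + 1\right) = - 2 \left(3 + 16 + 4 \cdot 4\right) 28 = - 2 \left(3 + 16 + 16\right) 28 = \left(-2\right) 35 \cdot 28 = \left(-70\right) 28 = -1960$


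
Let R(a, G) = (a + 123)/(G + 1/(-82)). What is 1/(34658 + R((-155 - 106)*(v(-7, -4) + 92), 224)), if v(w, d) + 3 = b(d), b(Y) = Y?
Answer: 18367/634754402 ≈ 2.8936e-5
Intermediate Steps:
v(w, d) = -3 + d
R(a, G) = (123 + a)/(-1/82 + G) (R(a, G) = (123 + a)/(G - 1/82) = (123 + a)/(-1/82 + G))
1/(34658 + R((-155 - 106)*(v(-7, -4) + 92), 224)) = 1/(34658 + 82*(123 + (-155 - 106)*((-3 - 4) + 92))/(-1 + 82*224)) = 1/(34658 + 82*(123 - 261*(-7 + 92))/(-1 + 18368)) = 1/(34658 + 82*(123 - 261*85)/18367) = 1/(34658 + 82*(1/18367)*(123 - 22185)) = 1/(34658 + 82*(1/18367)*(-22062)) = 1/(34658 - 1809084/18367) = 1/(634754402/18367) = 18367/634754402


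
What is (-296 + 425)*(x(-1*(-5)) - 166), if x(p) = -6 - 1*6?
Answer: -22962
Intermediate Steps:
x(p) = -12 (x(p) = -6 - 6 = -12)
(-296 + 425)*(x(-1*(-5)) - 166) = (-296 + 425)*(-12 - 166) = 129*(-178) = -22962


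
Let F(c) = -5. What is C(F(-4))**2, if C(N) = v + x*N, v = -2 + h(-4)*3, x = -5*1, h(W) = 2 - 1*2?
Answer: 529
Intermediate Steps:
h(W) = 0 (h(W) = 2 - 2 = 0)
x = -5
v = -2 (v = -2 + 0*3 = -2 + 0 = -2)
C(N) = -2 - 5*N
C(F(-4))**2 = (-2 - 5*(-5))**2 = (-2 + 25)**2 = 23**2 = 529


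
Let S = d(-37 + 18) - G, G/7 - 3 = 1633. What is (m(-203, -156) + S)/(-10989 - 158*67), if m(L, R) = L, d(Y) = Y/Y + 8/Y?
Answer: 221434/409925 ≈ 0.54018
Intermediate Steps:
d(Y) = 1 + 8/Y
G = 11452 (G = 21 + 7*1633 = 21 + 11431 = 11452)
S = -217577/19 (S = (8 + (-37 + 18))/(-37 + 18) - 1*11452 = (8 - 19)/(-19) - 11452 = -1/19*(-11) - 11452 = 11/19 - 11452 = -217577/19 ≈ -11451.)
(m(-203, -156) + S)/(-10989 - 158*67) = (-203 - 217577/19)/(-10989 - 158*67) = -221434/(19*(-10989 - 10586)) = -221434/19/(-21575) = -221434/19*(-1/21575) = 221434/409925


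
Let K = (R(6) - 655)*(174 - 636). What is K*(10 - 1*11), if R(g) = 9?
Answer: -298452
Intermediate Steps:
K = 298452 (K = (9 - 655)*(174 - 636) = -646*(-462) = 298452)
K*(10 - 1*11) = 298452*(10 - 1*11) = 298452*(10 - 11) = 298452*(-1) = -298452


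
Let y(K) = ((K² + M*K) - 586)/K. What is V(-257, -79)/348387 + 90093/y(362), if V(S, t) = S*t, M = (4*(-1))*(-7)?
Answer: 5682515868362/24490560939 ≈ 232.03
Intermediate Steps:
M = 28 (M = -4*(-7) = 28)
y(K) = (-586 + K² + 28*K)/K (y(K) = ((K² + 28*K) - 586)/K = (-586 + K² + 28*K)/K)
V(-257, -79)/348387 + 90093/y(362) = -257*(-79)/348387 + 90093/(28 + 362 - 586/362) = 20303*(1/348387) + 90093/(28 + 362 - 586*1/362) = 20303/348387 + 90093/(28 + 362 - 293/181) = 20303/348387 + 90093/(70297/181) = 20303/348387 + 90093*(181/70297) = 20303/348387 + 16306833/70297 = 5682515868362/24490560939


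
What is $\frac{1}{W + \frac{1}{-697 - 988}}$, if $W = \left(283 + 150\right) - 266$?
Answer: $\frac{1685}{281394} \approx 0.005988$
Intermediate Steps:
$W = 167$ ($W = 433 - 266 = 167$)
$\frac{1}{W + \frac{1}{-697 - 988}} = \frac{1}{167 + \frac{1}{-697 - 988}} = \frac{1}{167 + \frac{1}{-1685}} = \frac{1}{167 - \frac{1}{1685}} = \frac{1}{\frac{281394}{1685}} = \frac{1685}{281394}$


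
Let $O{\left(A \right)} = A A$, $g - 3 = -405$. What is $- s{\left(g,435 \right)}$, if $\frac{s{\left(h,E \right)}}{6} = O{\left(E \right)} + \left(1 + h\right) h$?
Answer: $-2102562$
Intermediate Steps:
$g = -402$ ($g = 3 - 405 = -402$)
$O{\left(A \right)} = A^{2}$
$s{\left(h,E \right)} = 6 E^{2} + 6 h \left(1 + h\right)$ ($s{\left(h,E \right)} = 6 \left(E^{2} + \left(1 + h\right) h\right) = 6 \left(E^{2} + h \left(1 + h\right)\right) = 6 E^{2} + 6 h \left(1 + h\right)$)
$- s{\left(g,435 \right)} = - (6 \left(-402\right) + 6 \cdot 435^{2} + 6 \left(-402\right)^{2}) = - (-2412 + 6 \cdot 189225 + 6 \cdot 161604) = - (-2412 + 1135350 + 969624) = \left(-1\right) 2102562 = -2102562$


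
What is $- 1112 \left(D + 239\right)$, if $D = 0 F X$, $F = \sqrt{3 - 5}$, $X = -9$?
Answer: $-265768$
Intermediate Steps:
$F = i \sqrt{2}$ ($F = \sqrt{-2} = i \sqrt{2} \approx 1.4142 i$)
$D = 0$ ($D = 0 i \sqrt{2} \left(-9\right) = 0 \left(-9\right) = 0$)
$- 1112 \left(D + 239\right) = - 1112 \left(0 + 239\right) = \left(-1112\right) 239 = -265768$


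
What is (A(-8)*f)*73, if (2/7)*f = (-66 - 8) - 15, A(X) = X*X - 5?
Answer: -2683261/2 ≈ -1.3416e+6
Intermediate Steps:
A(X) = -5 + X² (A(X) = X² - 5 = -5 + X²)
f = -623/2 (f = 7*((-66 - 8) - 15)/2 = 7*(-74 - 15)/2 = (7/2)*(-89) = -623/2 ≈ -311.50)
(A(-8)*f)*73 = ((-5 + (-8)²)*(-623/2))*73 = ((-5 + 64)*(-623/2))*73 = (59*(-623/2))*73 = -36757/2*73 = -2683261/2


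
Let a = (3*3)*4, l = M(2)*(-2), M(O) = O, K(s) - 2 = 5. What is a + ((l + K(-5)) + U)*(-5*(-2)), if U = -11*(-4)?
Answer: 506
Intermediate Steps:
K(s) = 7 (K(s) = 2 + 5 = 7)
U = 44
l = -4 (l = 2*(-2) = -4)
a = 36 (a = 9*4 = 36)
a + ((l + K(-5)) + U)*(-5*(-2)) = 36 + ((-4 + 7) + 44)*(-5*(-2)) = 36 + (3 + 44)*10 = 36 + 47*10 = 36 + 470 = 506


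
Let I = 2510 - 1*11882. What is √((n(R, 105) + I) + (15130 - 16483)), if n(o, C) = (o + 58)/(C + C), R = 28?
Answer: I*√118238610/105 ≈ 103.56*I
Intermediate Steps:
I = -9372 (I = 2510 - 11882 = -9372)
n(o, C) = (58 + o)/(2*C) (n(o, C) = (58 + o)/((2*C)) = (58 + o)*(1/(2*C)) = (58 + o)/(2*C))
√((n(R, 105) + I) + (15130 - 16483)) = √(((½)*(58 + 28)/105 - 9372) + (15130 - 16483)) = √(((½)*(1/105)*86 - 9372) - 1353) = √((43/105 - 9372) - 1353) = √(-984017/105 - 1353) = √(-1126082/105) = I*√118238610/105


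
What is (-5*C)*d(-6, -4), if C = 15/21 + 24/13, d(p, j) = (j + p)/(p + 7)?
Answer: 11650/91 ≈ 128.02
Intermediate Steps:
d(p, j) = (j + p)/(7 + p)
C = 233/91 (C = 15*(1/21) + 24*(1/13) = 5/7 + 24/13 = 233/91 ≈ 2.5604)
(-5*C)*d(-6, -4) = (-5*233/91)*((-4 - 6)/(7 - 6)) = -1165*(-10)/(91*1) = -1165*(-10)/91 = -1165/91*(-10) = 11650/91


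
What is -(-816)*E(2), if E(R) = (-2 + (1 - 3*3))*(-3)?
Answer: 24480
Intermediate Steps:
E(R) = 30 (E(R) = (-2 + (1 - 9))*(-3) = (-2 - 8)*(-3) = -10*(-3) = 30)
-(-816)*E(2) = -(-816)*30 = -24*(-1020) = 24480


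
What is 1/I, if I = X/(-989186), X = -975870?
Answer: 494593/487935 ≈ 1.0136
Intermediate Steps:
I = 487935/494593 (I = -975870/(-989186) = -975870*(-1/989186) = 487935/494593 ≈ 0.98654)
1/I = 1/(487935/494593) = 494593/487935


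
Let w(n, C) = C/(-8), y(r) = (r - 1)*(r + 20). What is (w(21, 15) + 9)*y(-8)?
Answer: -1539/2 ≈ -769.50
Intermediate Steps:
y(r) = (-1 + r)*(20 + r)
w(n, C) = -C/8 (w(n, C) = C*(-⅛) = -C/8)
(w(21, 15) + 9)*y(-8) = (-⅛*15 + 9)*(-20 + (-8)² + 19*(-8)) = (-15/8 + 9)*(-20 + 64 - 152) = (57/8)*(-108) = -1539/2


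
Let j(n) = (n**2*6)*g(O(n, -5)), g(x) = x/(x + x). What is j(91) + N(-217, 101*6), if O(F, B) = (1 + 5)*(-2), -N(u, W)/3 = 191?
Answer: 24270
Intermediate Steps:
N(u, W) = -573 (N(u, W) = -3*191 = -573)
O(F, B) = -12 (O(F, B) = 6*(-2) = -12)
g(x) = 1/2 (g(x) = x/((2*x)) = (1/(2*x))*x = 1/2)
j(n) = 3*n**2 (j(n) = (n**2*6)*(1/2) = (6*n**2)*(1/2) = 3*n**2)
j(91) + N(-217, 101*6) = 3*91**2 - 573 = 3*8281 - 573 = 24843 - 573 = 24270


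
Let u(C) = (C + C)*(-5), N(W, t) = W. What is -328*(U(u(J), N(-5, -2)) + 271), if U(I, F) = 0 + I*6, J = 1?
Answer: -69208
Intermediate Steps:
u(C) = -10*C (u(C) = (2*C)*(-5) = -10*C)
U(I, F) = 6*I (U(I, F) = 0 + 6*I = 6*I)
-328*(U(u(J), N(-5, -2)) + 271) = -328*(6*(-10*1) + 271) = -328*(6*(-10) + 271) = -328*(-60 + 271) = -328*211 = -69208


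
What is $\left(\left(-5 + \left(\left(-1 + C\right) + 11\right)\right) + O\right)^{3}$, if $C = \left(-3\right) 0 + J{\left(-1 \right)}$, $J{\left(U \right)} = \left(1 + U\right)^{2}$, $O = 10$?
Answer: $3375$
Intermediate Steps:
$C = 0$ ($C = \left(-3\right) 0 + \left(1 - 1\right)^{2} = 0 + 0^{2} = 0 + 0 = 0$)
$\left(\left(-5 + \left(\left(-1 + C\right) + 11\right)\right) + O\right)^{3} = \left(\left(-5 + \left(\left(-1 + 0\right) + 11\right)\right) + 10\right)^{3} = \left(\left(-5 + \left(-1 + 11\right)\right) + 10\right)^{3} = \left(\left(-5 + 10\right) + 10\right)^{3} = \left(5 + 10\right)^{3} = 15^{3} = 3375$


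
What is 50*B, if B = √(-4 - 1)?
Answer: 50*I*√5 ≈ 111.8*I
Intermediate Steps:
B = I*√5 (B = √(-5) = I*√5 ≈ 2.2361*I)
50*B = 50*(I*√5) = 50*I*√5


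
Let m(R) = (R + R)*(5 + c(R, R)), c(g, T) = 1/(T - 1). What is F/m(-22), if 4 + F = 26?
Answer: -23/228 ≈ -0.10088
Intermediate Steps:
F = 22 (F = -4 + 26 = 22)
c(g, T) = 1/(-1 + T)
m(R) = 2*R*(5 + 1/(-1 + R)) (m(R) = (R + R)*(5 + 1/(-1 + R)) = (2*R)*(5 + 1/(-1 + R)) = 2*R*(5 + 1/(-1 + R)))
F/m(-22) = 22/((2*(-22)*(-4 + 5*(-22))/(-1 - 22))) = 22/((2*(-22)*(-4 - 110)/(-23))) = 22/((2*(-22)*(-1/23)*(-114))) = 22/(-5016/23) = 22*(-23/5016) = -23/228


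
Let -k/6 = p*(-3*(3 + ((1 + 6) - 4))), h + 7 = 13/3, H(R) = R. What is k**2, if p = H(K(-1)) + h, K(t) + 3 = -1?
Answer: 518400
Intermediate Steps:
K(t) = -4 (K(t) = -3 - 1 = -4)
h = -8/3 (h = -7 + 13/3 = -8/3 ≈ -2.6667)
p = -20/3 (p = -4 - 8/3 = -20/3 ≈ -6.6667)
k = -720 (k = -(-40)*(-3*(3 + ((1 + 6) - 4))) = -(-40)*(-3*(3 + (7 - 4))) = -(-40)*(-3*(3 + 3)) = -(-40)*(-3*6) = -(-40)*(-18) = -6*120 = -720)
k**2 = (-720)**2 = 518400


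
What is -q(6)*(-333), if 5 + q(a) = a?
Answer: 333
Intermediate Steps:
q(a) = -5 + a
-q(6)*(-333) = -(-5 + 6)*(-333) = -(-333) = -1*(-333) = 333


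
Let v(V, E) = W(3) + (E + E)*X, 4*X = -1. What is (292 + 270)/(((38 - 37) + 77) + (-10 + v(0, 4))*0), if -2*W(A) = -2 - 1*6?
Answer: 281/39 ≈ 7.2051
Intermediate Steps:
X = -¼ (X = (¼)*(-1) = -¼ ≈ -0.25000)
W(A) = 4 (W(A) = -(-2 - 1*6)/2 = -(-2 - 6)/2 = -½*(-8) = 4)
v(V, E) = 4 - E/2 (v(V, E) = 4 + (E + E)*(-¼) = 4 + (2*E)*(-¼) = 4 - E/2)
(292 + 270)/(((38 - 37) + 77) + (-10 + v(0, 4))*0) = (292 + 270)/(((38 - 37) + 77) + (-10 + (4 - ½*4))*0) = 562/((1 + 77) + (-10 + (4 - 2))*0) = 562/(78 + (-10 + 2)*0) = 562/(78 - 8*0) = 562/(78 + 0) = 562/78 = 562*(1/78) = 281/39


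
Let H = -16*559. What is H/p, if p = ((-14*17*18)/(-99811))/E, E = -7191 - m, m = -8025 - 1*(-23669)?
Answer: 5096255837660/1071 ≈ 4.7584e+9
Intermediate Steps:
m = 15644 (m = -8025 + 23669 = 15644)
H = -8944
E = -22835 (E = -7191 - 1*15644 = -7191 - 15644 = -22835)
p = -4284/2279184185 (p = ((-14*17*18)/(-99811))/(-22835) = (-238*18*(-1/99811))*(-1/22835) = -4284*(-1/99811)*(-1/22835) = (4284/99811)*(-1/22835) = -4284/2279184185 ≈ -1.8796e-6)
H/p = -8944/(-4284/2279184185) = -8944*(-2279184185/4284) = 5096255837660/1071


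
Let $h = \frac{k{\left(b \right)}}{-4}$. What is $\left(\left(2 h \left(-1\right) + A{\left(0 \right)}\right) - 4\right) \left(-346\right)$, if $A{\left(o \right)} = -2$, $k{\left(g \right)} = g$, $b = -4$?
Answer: $2768$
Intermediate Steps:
$h = 1$ ($h = - \frac{4}{-4} = \left(-4\right) \left(- \frac{1}{4}\right) = 1$)
$\left(\left(2 h \left(-1\right) + A{\left(0 \right)}\right) - 4\right) \left(-346\right) = \left(\left(2 \cdot 1 \left(-1\right) - 2\right) - 4\right) \left(-346\right) = \left(\left(2 \left(-1\right) - 2\right) - 4\right) \left(-346\right) = \left(\left(-2 - 2\right) - 4\right) \left(-346\right) = \left(-4 - 4\right) \left(-346\right) = \left(-8\right) \left(-346\right) = 2768$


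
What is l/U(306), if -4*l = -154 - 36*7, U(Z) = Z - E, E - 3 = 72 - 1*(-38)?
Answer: 203/386 ≈ 0.52591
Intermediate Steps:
E = 113 (E = 3 + (72 - 1*(-38)) = 3 + (72 + 38) = 3 + 110 = 113)
U(Z) = -113 + Z (U(Z) = Z - 1*113 = Z - 113 = -113 + Z)
l = 203/2 (l = -(-154 - 36*7)/4 = -(-154 - 252)/4 = -¼*(-406) = 203/2 ≈ 101.50)
l/U(306) = 203/(2*(-113 + 306)) = (203/2)/193 = (203/2)*(1/193) = 203/386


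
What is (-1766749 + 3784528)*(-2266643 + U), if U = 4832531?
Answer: 5177394922752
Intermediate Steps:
(-1766749 + 3784528)*(-2266643 + U) = (-1766749 + 3784528)*(-2266643 + 4832531) = 2017779*2565888 = 5177394922752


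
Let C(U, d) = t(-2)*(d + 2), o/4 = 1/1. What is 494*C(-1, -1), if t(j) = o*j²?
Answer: 7904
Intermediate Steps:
o = 4 (o = 4/1 = 4*1 = 4)
t(j) = 4*j²
C(U, d) = 32 + 16*d (C(U, d) = (4*(-2)²)*(d + 2) = (4*4)*(2 + d) = 16*(2 + d) = 32 + 16*d)
494*C(-1, -1) = 494*(32 + 16*(-1)) = 494*(32 - 16) = 494*16 = 7904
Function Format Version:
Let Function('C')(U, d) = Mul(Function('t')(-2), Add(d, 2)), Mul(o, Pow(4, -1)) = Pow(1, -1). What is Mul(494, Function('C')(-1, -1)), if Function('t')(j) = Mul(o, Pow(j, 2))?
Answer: 7904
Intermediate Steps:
o = 4 (o = Mul(4, Pow(1, -1)) = Mul(4, 1) = 4)
Function('t')(j) = Mul(4, Pow(j, 2))
Function('C')(U, d) = Add(32, Mul(16, d)) (Function('C')(U, d) = Mul(Mul(4, Pow(-2, 2)), Add(d, 2)) = Mul(Mul(4, 4), Add(2, d)) = Mul(16, Add(2, d)) = Add(32, Mul(16, d)))
Mul(494, Function('C')(-1, -1)) = Mul(494, Add(32, Mul(16, -1))) = Mul(494, Add(32, -16)) = Mul(494, 16) = 7904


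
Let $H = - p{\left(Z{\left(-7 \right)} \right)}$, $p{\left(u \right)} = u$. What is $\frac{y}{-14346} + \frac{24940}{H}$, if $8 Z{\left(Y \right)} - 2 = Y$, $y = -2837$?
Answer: $\frac{572465621}{14346} \approx 39904.0$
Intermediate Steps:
$Z{\left(Y \right)} = \frac{1}{4} + \frac{Y}{8}$
$H = \frac{5}{8}$ ($H = - (\frac{1}{4} + \frac{1}{8} \left(-7\right)) = - (\frac{1}{4} - \frac{7}{8}) = \left(-1\right) \left(- \frac{5}{8}\right) = \frac{5}{8} \approx 0.625$)
$\frac{y}{-14346} + \frac{24940}{H} = - \frac{2837}{-14346} + \frac{24940}{\frac{5}{8}} = \left(-2837\right) \left(- \frac{1}{14346}\right) + 24940 \cdot \frac{8}{5} = \frac{2837}{14346} + 39904 = \frac{572465621}{14346}$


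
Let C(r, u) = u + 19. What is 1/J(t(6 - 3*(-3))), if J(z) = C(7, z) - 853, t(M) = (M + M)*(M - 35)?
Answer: -1/1434 ≈ -0.00069735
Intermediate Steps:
C(r, u) = 19 + u
t(M) = 2*M*(-35 + M) (t(M) = (2*M)*(-35 + M) = 2*M*(-35 + M))
J(z) = -834 + z (J(z) = (19 + z) - 853 = -834 + z)
1/J(t(6 - 3*(-3))) = 1/(-834 + 2*(6 - 3*(-3))*(-35 + (6 - 3*(-3)))) = 1/(-834 + 2*(6 + 9)*(-35 + (6 + 9))) = 1/(-834 + 2*15*(-35 + 15)) = 1/(-834 + 2*15*(-20)) = 1/(-834 - 600) = 1/(-1434) = -1/1434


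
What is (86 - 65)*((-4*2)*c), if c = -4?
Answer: 672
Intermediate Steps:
(86 - 65)*((-4*2)*c) = (86 - 65)*(-4*2*(-4)) = 21*(-8*(-4)) = 21*32 = 672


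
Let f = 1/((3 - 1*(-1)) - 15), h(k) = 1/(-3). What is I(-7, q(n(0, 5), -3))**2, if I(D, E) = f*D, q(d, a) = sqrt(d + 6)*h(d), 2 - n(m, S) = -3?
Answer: 49/121 ≈ 0.40496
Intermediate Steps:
h(k) = -1/3
n(m, S) = 5 (n(m, S) = 2 - 1*(-3) = 2 + 3 = 5)
f = -1/11 (f = 1/((3 + 1) - 15) = 1/(4 - 15) = 1/(-11) = -1/11 ≈ -0.090909)
q(d, a) = -sqrt(6 + d)/3 (q(d, a) = sqrt(d + 6)*(-1/3) = sqrt(6 + d)*(-1/3) = -sqrt(6 + d)/3)
I(D, E) = -D/11
I(-7, q(n(0, 5), -3))**2 = (-1/11*(-7))**2 = (7/11)**2 = 49/121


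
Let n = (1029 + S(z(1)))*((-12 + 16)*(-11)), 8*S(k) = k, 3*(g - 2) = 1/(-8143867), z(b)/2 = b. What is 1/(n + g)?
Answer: -24431601/1106385051286 ≈ -2.2082e-5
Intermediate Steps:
z(b) = 2*b
g = 48863201/24431601 (g = 2 + (1/3)/(-8143867) = 2 + (1/3)*(-1/8143867) = 2 - 1/24431601 = 48863201/24431601 ≈ 2.0000)
S(k) = k/8
n = -45287 (n = (1029 + (2*1)/8)*((-12 + 16)*(-11)) = (1029 + (1/8)*2)*(4*(-11)) = (1029 + 1/4)*(-44) = (4117/4)*(-44) = -45287)
1/(n + g) = 1/(-45287 + 48863201/24431601) = 1/(-1106385051286/24431601) = -24431601/1106385051286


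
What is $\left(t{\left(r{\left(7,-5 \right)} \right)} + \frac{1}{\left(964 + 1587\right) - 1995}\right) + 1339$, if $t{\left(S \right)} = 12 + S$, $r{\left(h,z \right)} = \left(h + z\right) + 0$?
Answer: $\frac{752269}{556} \approx 1353.0$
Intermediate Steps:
$r{\left(h,z \right)} = h + z$
$\left(t{\left(r{\left(7,-5 \right)} \right)} + \frac{1}{\left(964 + 1587\right) - 1995}\right) + 1339 = \left(\left(12 + \left(7 - 5\right)\right) + \frac{1}{\left(964 + 1587\right) - 1995}\right) + 1339 = \left(\left(12 + 2\right) + \frac{1}{2551 - 1995}\right) + 1339 = \left(14 + \frac{1}{556}\right) + 1339 = \frac{7785}{556} + 1339 = \frac{752269}{556}$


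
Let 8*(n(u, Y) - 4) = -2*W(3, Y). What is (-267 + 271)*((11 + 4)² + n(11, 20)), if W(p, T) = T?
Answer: 896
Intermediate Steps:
n(u, Y) = 4 - Y/4 (n(u, Y) = 4 + (-2*Y)/8 = 4 - Y/4)
(-267 + 271)*((11 + 4)² + n(11, 20)) = (-267 + 271)*((11 + 4)² + (4 - ¼*20)) = 4*(15² + (4 - 5)) = 4*(225 - 1) = 4*224 = 896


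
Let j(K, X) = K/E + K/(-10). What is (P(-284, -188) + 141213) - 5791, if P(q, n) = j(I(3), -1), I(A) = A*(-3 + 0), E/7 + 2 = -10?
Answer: 18959221/140 ≈ 1.3542e+5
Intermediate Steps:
E = -84 (E = -14 + 7*(-10) = -14 - 70 = -84)
I(A) = -3*A (I(A) = A*(-3) = -3*A)
j(K, X) = -47*K/420 (j(K, X) = K/(-84) + K/(-10) = K*(-1/84) + K*(-1/10) = -K/84 - K/10 = -47*K/420)
P(q, n) = 141/140 (P(q, n) = -(-47)*3/140 = -47/420*(-9) = 141/140)
(P(-284, -188) + 141213) - 5791 = (141/140 + 141213) - 5791 = 19769961/140 - 5791 = 18959221/140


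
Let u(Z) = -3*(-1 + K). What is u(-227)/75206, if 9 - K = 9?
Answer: 3/75206 ≈ 3.9890e-5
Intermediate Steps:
K = 0 (K = 9 - 1*9 = 9 - 9 = 0)
u(Z) = 3 (u(Z) = -3*(-1 + 0) = -3*(-1) = 3)
u(-227)/75206 = 3/75206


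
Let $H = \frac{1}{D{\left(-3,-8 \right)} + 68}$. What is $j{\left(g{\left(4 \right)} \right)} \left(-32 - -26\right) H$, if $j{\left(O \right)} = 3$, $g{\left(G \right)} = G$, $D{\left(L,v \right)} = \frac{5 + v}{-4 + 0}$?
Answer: $- \frac{72}{275} \approx -0.26182$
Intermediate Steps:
$D{\left(L,v \right)} = - \frac{5}{4} - \frac{v}{4}$ ($D{\left(L,v \right)} = \frac{5 + v}{-4} = \left(5 + v\right) \left(- \frac{1}{4}\right) = - \frac{5}{4} - \frac{v}{4}$)
$H = \frac{4}{275}$ ($H = \frac{1}{\left(- \frac{5}{4} - -2\right) + 68} = \frac{1}{\left(- \frac{5}{4} + 2\right) + 68} = \frac{1}{\frac{3}{4} + 68} = \frac{1}{\frac{275}{4}} = \frac{4}{275} \approx 0.014545$)
$j{\left(g{\left(4 \right)} \right)} \left(-32 - -26\right) H = 3 \left(-32 - -26\right) \frac{4}{275} = 3 \left(-32 + 26\right) \frac{4}{275} = 3 \left(-6\right) \frac{4}{275} = \left(-18\right) \frac{4}{275} = - \frac{72}{275}$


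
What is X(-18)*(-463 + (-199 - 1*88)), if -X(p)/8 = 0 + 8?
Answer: 48000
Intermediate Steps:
X(p) = -64 (X(p) = -8*(0 + 8) = -8*8 = -64)
X(-18)*(-463 + (-199 - 1*88)) = -64*(-463 + (-199 - 1*88)) = -64*(-463 + (-199 - 88)) = -64*(-463 - 287) = -64*(-750) = 48000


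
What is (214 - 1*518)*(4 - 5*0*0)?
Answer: -1216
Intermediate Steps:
(214 - 1*518)*(4 - 5*0*0) = (214 - 518)*(4 + 0*0) = -304*(4 + 0) = -304*4 = -1216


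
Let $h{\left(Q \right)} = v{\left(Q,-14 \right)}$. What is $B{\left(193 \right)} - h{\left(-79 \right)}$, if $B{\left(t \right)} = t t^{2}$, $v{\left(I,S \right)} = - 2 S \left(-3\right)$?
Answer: $7189141$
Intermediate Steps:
$v{\left(I,S \right)} = 6 S$
$h{\left(Q \right)} = -84$ ($h{\left(Q \right)} = 6 \left(-14\right) = -84$)
$B{\left(t \right)} = t^{3}$
$B{\left(193 \right)} - h{\left(-79 \right)} = 193^{3} - -84 = 7189057 + 84 = 7189141$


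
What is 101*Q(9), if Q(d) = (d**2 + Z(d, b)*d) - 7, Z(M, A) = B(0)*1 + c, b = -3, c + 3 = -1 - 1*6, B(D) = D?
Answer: -1616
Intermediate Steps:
c = -10 (c = -3 + (-1 - 1*6) = -3 + (-1 - 6) = -3 - 7 = -10)
Z(M, A) = -10 (Z(M, A) = 0*1 - 10 = 0 - 10 = -10)
Q(d) = -7 + d**2 - 10*d (Q(d) = (d**2 - 10*d) - 7 = -7 + d**2 - 10*d)
101*Q(9) = 101*(-7 + 9**2 - 10*9) = 101*(-7 + 81 - 90) = 101*(-16) = -1616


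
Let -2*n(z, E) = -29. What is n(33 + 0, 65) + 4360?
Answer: 8749/2 ≈ 4374.5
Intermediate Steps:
n(z, E) = 29/2 (n(z, E) = -1/2*(-29) = 29/2)
n(33 + 0, 65) + 4360 = 29/2 + 4360 = 8749/2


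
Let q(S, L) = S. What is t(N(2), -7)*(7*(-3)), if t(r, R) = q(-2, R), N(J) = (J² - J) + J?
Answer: 42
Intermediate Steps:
N(J) = J²
t(r, R) = -2
t(N(2), -7)*(7*(-3)) = -14*(-3) = -2*(-21) = 42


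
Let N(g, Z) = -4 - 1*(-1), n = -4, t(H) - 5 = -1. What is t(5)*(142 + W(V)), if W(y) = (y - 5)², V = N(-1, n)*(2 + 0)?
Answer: 1052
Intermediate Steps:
t(H) = 4 (t(H) = 5 - 1 = 4)
N(g, Z) = -3 (N(g, Z) = -4 + 1 = -3)
V = -6 (V = -3*(2 + 0) = -3*2 = -6)
W(y) = (-5 + y)²
t(5)*(142 + W(V)) = 4*(142 + (-5 - 6)²) = 4*(142 + (-11)²) = 4*(142 + 121) = 4*263 = 1052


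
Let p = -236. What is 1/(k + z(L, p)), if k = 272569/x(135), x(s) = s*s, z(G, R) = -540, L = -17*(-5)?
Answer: -18225/9568931 ≈ -0.0019046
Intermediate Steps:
L = 85
x(s) = s²
k = 272569/18225 (k = 272569/(135²) = 272569/18225 ≈ 14.956)
1/(k + z(L, p)) = 1/(272569/18225 - 540) = 1/(-9568931/18225) = -18225/9568931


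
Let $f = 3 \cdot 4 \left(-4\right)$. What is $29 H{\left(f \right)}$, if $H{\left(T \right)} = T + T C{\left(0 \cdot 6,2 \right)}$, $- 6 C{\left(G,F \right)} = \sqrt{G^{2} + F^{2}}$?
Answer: $-928$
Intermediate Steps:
$f = -48$ ($f = 12 \left(-4\right) = -48$)
$C{\left(G,F \right)} = - \frac{\sqrt{F^{2} + G^{2}}}{6}$ ($C{\left(G,F \right)} = - \frac{\sqrt{G^{2} + F^{2}}}{6} = - \frac{\sqrt{F^{2} + G^{2}}}{6}$)
$H{\left(T \right)} = \frac{2 T}{3}$ ($H{\left(T \right)} = T + T \left(- \frac{\sqrt{2^{2} + \left(0 \cdot 6\right)^{2}}}{6}\right) = T + T \left(- \frac{\sqrt{4 + 0^{2}}}{6}\right) = T + T \left(- \frac{\sqrt{4 + 0}}{6}\right) = T + T \left(- \frac{\sqrt{4}}{6}\right) = T + T \left(\left(- \frac{1}{6}\right) 2\right) = T + T \left(- \frac{1}{3}\right) = T - \frac{T}{3} = \frac{2 T}{3}$)
$29 H{\left(f \right)} = 29 \cdot \frac{2}{3} \left(-48\right) = 29 \left(-32\right) = -928$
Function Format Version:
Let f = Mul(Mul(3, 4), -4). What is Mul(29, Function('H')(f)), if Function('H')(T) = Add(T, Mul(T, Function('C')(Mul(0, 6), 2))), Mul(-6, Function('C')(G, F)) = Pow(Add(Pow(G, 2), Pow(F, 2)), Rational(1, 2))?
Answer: -928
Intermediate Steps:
f = -48 (f = Mul(12, -4) = -48)
Function('C')(G, F) = Mul(Rational(-1, 6), Pow(Add(Pow(F, 2), Pow(G, 2)), Rational(1, 2))) (Function('C')(G, F) = Mul(Rational(-1, 6), Pow(Add(Pow(G, 2), Pow(F, 2)), Rational(1, 2))) = Mul(Rational(-1, 6), Pow(Add(Pow(F, 2), Pow(G, 2)), Rational(1, 2))))
Function('H')(T) = Mul(Rational(2, 3), T) (Function('H')(T) = Add(T, Mul(T, Mul(Rational(-1, 6), Pow(Add(Pow(2, 2), Pow(Mul(0, 6), 2)), Rational(1, 2))))) = Add(T, Mul(T, Mul(Rational(-1, 6), Pow(Add(4, Pow(0, 2)), Rational(1, 2))))) = Add(T, Mul(T, Mul(Rational(-1, 6), Pow(Add(4, 0), Rational(1, 2))))) = Add(T, Mul(T, Mul(Rational(-1, 6), Pow(4, Rational(1, 2))))) = Add(T, Mul(T, Mul(Rational(-1, 6), 2))) = Add(T, Mul(T, Rational(-1, 3))) = Add(T, Mul(Rational(-1, 3), T)) = Mul(Rational(2, 3), T))
Mul(29, Function('H')(f)) = Mul(29, Mul(Rational(2, 3), -48)) = Mul(29, -32) = -928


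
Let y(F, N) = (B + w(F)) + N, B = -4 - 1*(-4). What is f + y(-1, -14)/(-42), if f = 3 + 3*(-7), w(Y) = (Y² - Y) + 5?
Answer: -107/6 ≈ -17.833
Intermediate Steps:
w(Y) = 5 + Y² - Y
B = 0 (B = -4 + 4 = 0)
y(F, N) = 5 + N + F² - F (y(F, N) = (0 + (5 + F² - F)) + N = (5 + F² - F) + N = 5 + N + F² - F)
f = -18 (f = 3 - 21 = -18)
f + y(-1, -14)/(-42) = -18 + (5 - 14 + (-1)² - 1*(-1))/(-42) = -18 + (5 - 14 + 1 + 1)*(-1/42) = -18 - 7*(-1/42) = -18 + ⅙ = -107/6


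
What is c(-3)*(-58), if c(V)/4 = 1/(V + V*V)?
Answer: -116/3 ≈ -38.667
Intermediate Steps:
c(V) = 4/(V + V²) (c(V) = 4/(V + V*V) = 4/(V + V²))
c(-3)*(-58) = (4/(-3*(1 - 3)))*(-58) = (4*(-⅓)/(-2))*(-58) = (4*(-⅓)*(-½))*(-58) = (⅔)*(-58) = -116/3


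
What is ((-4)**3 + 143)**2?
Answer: 6241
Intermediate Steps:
((-4)**3 + 143)**2 = (-64 + 143)**2 = 79**2 = 6241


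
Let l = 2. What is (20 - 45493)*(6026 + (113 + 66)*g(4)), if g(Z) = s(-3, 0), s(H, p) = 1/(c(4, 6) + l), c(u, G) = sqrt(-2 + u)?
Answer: -282159965 + 8139667*sqrt(2)/2 ≈ -2.7640e+8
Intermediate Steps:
s(H, p) = 1/(2 + sqrt(2)) (s(H, p) = 1/(sqrt(-2 + 4) + 2) = 1/(sqrt(2) + 2) = 1/(2 + sqrt(2)))
g(Z) = 1 - sqrt(2)/2
(20 - 45493)*(6026 + (113 + 66)*g(4)) = (20 - 45493)*(6026 + (113 + 66)*(1 - sqrt(2)/2)) = -45473*(6026 + 179*(1 - sqrt(2)/2)) = -45473*(6026 + (179 - 179*sqrt(2)/2)) = -45473*(6205 - 179*sqrt(2)/2) = -282159965 + 8139667*sqrt(2)/2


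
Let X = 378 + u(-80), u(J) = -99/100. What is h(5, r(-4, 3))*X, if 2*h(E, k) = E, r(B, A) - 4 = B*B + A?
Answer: 37701/40 ≈ 942.53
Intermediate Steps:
u(J) = -99/100 (u(J) = -99*1/100 = -99/100)
r(B, A) = 4 + A + B² (r(B, A) = 4 + (B*B + A) = 4 + (B² + A) = 4 + (A + B²) = 4 + A + B²)
h(E, k) = E/2
X = 37701/100 (X = 378 - 99/100 = 37701/100 ≈ 377.01)
h(5, r(-4, 3))*X = ((½)*5)*(37701/100) = (5/2)*(37701/100) = 37701/40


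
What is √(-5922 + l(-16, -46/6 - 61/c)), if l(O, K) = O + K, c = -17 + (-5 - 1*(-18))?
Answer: I*√213495/6 ≈ 77.009*I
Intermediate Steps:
c = -4 (c = -17 + (-5 + 18) = -17 + 13 = -4)
l(O, K) = K + O
√(-5922 + l(-16, -46/6 - 61/c)) = √(-5922 + ((-46/6 - 61/(-4)) - 16)) = √(-5922 + ((-46*⅙ - 61*(-¼)) - 16)) = √(-5922 + ((-23/3 + 61/4) - 16)) = √(-5922 + (91/12 - 16)) = √(-5922 - 101/12) = √(-71165/12) = I*√213495/6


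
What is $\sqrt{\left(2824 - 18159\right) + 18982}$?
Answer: $\sqrt{3647} \approx 60.39$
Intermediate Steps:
$\sqrt{\left(2824 - 18159\right) + 18982} = \sqrt{-15335 + 18982} = \sqrt{3647}$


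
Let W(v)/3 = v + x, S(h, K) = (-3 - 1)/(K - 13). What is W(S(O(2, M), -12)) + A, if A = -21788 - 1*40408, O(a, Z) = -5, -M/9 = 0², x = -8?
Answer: -1555488/25 ≈ -62220.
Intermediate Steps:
M = 0 (M = -9*0² = -9*0 = 0)
S(h, K) = -4/(-13 + K)
A = -62196 (A = -21788 - 40408 = -62196)
W(v) = -24 + 3*v (W(v) = 3*(v - 8) = 3*(-8 + v) = -24 + 3*v)
W(S(O(2, M), -12)) + A = (-24 + 3*(-4/(-13 - 12))) - 62196 = (-24 + 3*(-4/(-25))) - 62196 = (-24 + 3*(-4*(-1/25))) - 62196 = (-24 + 3*(4/25)) - 62196 = (-24 + 12/25) - 62196 = -588/25 - 62196 = -1555488/25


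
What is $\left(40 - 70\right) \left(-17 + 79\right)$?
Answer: $-1860$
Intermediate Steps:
$\left(40 - 70\right) \left(-17 + 79\right) = \left(-30\right) 62 = -1860$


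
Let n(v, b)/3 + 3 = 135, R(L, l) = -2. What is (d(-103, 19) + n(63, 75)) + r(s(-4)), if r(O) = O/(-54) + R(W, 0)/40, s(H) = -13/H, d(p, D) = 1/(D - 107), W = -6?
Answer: 1175759/2970 ≈ 395.88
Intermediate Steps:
d(p, D) = 1/(-107 + D)
n(v, b) = 396 (n(v, b) = -9 + 3*135 = -9 + 405 = 396)
r(O) = -1/20 - O/54 (r(O) = O/(-54) - 2/40 = O*(-1/54) - 2*1/40 = -O/54 - 1/20 = -1/20 - O/54)
(d(-103, 19) + n(63, 75)) + r(s(-4)) = (1/(-107 + 19) + 396) + (-1/20 - (-13)/(54*(-4))) = (1/(-88) + 396) + (-1/20 - (-13)*(-1)/(54*4)) = (-1/88 + 396) + (-1/20 - 1/54*13/4) = 34847/88 + (-1/20 - 13/216) = 34847/88 - 119/1080 = 1175759/2970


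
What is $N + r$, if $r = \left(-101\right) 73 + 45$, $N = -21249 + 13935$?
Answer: $-14642$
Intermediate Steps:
$N = -7314$
$r = -7328$ ($r = -7373 + 45 = -7328$)
$N + r = -7314 - 7328 = -14642$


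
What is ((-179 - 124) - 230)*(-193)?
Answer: 102869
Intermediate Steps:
((-179 - 124) - 230)*(-193) = (-303 - 230)*(-193) = -533*(-193) = 102869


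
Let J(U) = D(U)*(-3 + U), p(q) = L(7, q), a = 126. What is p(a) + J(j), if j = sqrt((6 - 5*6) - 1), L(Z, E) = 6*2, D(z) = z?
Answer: -13 - 15*I ≈ -13.0 - 15.0*I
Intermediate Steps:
L(Z, E) = 12
j = 5*I (j = sqrt((6 - 30) - 1) = sqrt(-24 - 1) = sqrt(-25) = 5*I ≈ 5.0*I)
p(q) = 12
J(U) = U*(-3 + U)
p(a) + J(j) = 12 + (5*I)*(-3 + 5*I) = 12 + 5*I*(-3 + 5*I)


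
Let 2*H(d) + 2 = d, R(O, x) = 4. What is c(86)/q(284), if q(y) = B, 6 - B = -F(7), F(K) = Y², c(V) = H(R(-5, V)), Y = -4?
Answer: 1/22 ≈ 0.045455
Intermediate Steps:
H(d) = -1 + d/2
c(V) = 1 (c(V) = -1 + (½)*4 = -1 + 2 = 1)
F(K) = 16 (F(K) = (-4)² = 16)
B = 22 (B = 6 - (-1)*16 = 6 - 1*(-16) = 6 + 16 = 22)
q(y) = 22
c(86)/q(284) = 1/22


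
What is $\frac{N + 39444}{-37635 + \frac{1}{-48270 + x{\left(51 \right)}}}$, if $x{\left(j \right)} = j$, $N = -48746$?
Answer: $\frac{224266569}{907361033} \approx 0.24716$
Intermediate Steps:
$\frac{N + 39444}{-37635 + \frac{1}{-48270 + x{\left(51 \right)}}} = \frac{-48746 + 39444}{-37635 + \frac{1}{-48270 + 51}} = - \frac{9302}{-37635 + \frac{1}{-48219}} = - \frac{9302}{-37635 - \frac{1}{48219}} = - \frac{9302}{- \frac{1814722066}{48219}} = \left(-9302\right) \left(- \frac{48219}{1814722066}\right) = \frac{224266569}{907361033}$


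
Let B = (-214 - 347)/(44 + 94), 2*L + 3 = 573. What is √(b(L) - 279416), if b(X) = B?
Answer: 9*I*√7299418/46 ≈ 528.6*I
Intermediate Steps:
L = 285 (L = -3/2 + (½)*573 = -3/2 + 573/2 = 285)
B = -187/46 (B = -561/138 = -561*1/138 = -187/46 ≈ -4.0652)
b(X) = -187/46
√(b(L) - 279416) = √(-187/46 - 279416) = √(-12853323/46) = 9*I*√7299418/46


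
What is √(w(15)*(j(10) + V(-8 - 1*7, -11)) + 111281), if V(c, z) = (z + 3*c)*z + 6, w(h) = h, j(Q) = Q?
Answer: √120761 ≈ 347.51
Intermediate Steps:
V(c, z) = 6 + z*(z + 3*c) (V(c, z) = z*(z + 3*c) + 6 = 6 + z*(z + 3*c))
√(w(15)*(j(10) + V(-8 - 1*7, -11)) + 111281) = √(15*(10 + (6 + (-11)² + 3*(-8 - 1*7)*(-11))) + 111281) = √(15*(10 + (6 + 121 + 3*(-8 - 7)*(-11))) + 111281) = √(15*(10 + (6 + 121 + 3*(-15)*(-11))) + 111281) = √(15*(10 + (6 + 121 + 495)) + 111281) = √(15*(10 + 622) + 111281) = √(15*632 + 111281) = √(9480 + 111281) = √120761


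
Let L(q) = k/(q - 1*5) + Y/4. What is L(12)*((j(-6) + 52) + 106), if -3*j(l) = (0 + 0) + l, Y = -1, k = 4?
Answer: 360/7 ≈ 51.429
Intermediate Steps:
j(l) = -l/3 (j(l) = -((0 + 0) + l)/3 = -(0 + l)/3 = -l/3)
L(q) = -1/4 + 4/(-5 + q) (L(q) = 4/(q - 1*5) - 1/4 = 4/(q - 5) - 1*1/4 = 4/(-5 + q) - 1/4 = -1/4 + 4/(-5 + q))
L(12)*((j(-6) + 52) + 106) = ((21 - 1*12)/(4*(-5 + 12)))*((-1/3*(-6) + 52) + 106) = ((1/4)*(21 - 12)/7)*((2 + 52) + 106) = ((1/4)*(1/7)*9)*(54 + 106) = (9/28)*160 = 360/7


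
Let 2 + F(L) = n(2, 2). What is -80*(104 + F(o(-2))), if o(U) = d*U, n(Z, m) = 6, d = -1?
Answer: -8640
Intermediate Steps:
o(U) = -U
F(L) = 4 (F(L) = -2 + 6 = 4)
-80*(104 + F(o(-2))) = -80*(104 + 4) = -80*108 = -8640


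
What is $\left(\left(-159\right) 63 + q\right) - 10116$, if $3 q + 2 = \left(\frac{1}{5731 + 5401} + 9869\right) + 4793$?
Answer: $- \frac{509166547}{33396} \approx -15246.0$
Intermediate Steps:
$q = \frac{163195121}{33396}$ ($q = - \frac{2}{3} + \frac{\left(\frac{1}{5731 + 5401} + 9869\right) + 4793}{3} = - \frac{2}{3} + \frac{\left(\frac{1}{11132} + 9869\right) + 4793}{3} = - \frac{2}{3} + \frac{\frac{109861709}{11132} + 4793}{3} = - \frac{2}{3} + \frac{1}{3} \cdot \frac{163217385}{11132} = - \frac{2}{3} + \frac{54405795}{11132} = \frac{163195121}{33396} \approx 4886.7$)
$\left(\left(-159\right) 63 + q\right) - 10116 = \left(\left(-159\right) 63 + \frac{163195121}{33396}\right) - 10116 = \left(-10017 + \frac{163195121}{33396}\right) - 10116 = - \frac{171332611}{33396} - 10116 = - \frac{509166547}{33396}$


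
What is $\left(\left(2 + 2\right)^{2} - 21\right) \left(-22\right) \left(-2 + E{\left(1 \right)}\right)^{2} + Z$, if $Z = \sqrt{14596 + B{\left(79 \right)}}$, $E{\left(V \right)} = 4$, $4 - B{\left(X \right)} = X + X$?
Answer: $440 + \sqrt{14442} \approx 560.17$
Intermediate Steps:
$B{\left(X \right)} = 4 - 2 X$ ($B{\left(X \right)} = 4 - \left(X + X\right) = 4 - 2 X$)
$Z = \sqrt{14442}$ ($Z = \sqrt{14596 + \left(4 - 158\right)} = \sqrt{14596 - 154} = \sqrt{14442} \approx 120.17$)
$\left(\left(2 + 2\right)^{2} - 21\right) \left(-22\right) \left(-2 + E{\left(1 \right)}\right)^{2} + Z = \left(\left(2 + 2\right)^{2} - 21\right) \left(-22\right) \left(-2 + 4\right)^{2} + \sqrt{14442} = \left(4^{2} - 21\right) \left(-22\right) 2^{2} + \sqrt{14442} = \left(16 - 21\right) \left(-22\right) 4 + \sqrt{14442} = \left(-5\right) \left(-22\right) 4 + \sqrt{14442} = 110 \cdot 4 + \sqrt{14442} = 440 + \sqrt{14442}$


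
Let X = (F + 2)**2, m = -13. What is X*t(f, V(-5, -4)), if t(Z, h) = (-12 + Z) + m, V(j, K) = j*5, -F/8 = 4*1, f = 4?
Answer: -18900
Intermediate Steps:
F = -32 ≈ -32.000
V(j, K) = 5*j
X = 900 (X = (-32 + 2)**2 = (-30)**2 = 900)
t(Z, h) = -25 + Z (t(Z, h) = (-12 + Z) - 13 = -25 + Z)
X*t(f, V(-5, -4)) = 900*(-25 + 4) = 900*(-21) = -18900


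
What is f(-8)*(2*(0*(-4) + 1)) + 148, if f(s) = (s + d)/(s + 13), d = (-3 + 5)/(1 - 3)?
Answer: 722/5 ≈ 144.40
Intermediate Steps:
d = -1 (d = 2/(-2) = 2*(-1/2) = -1)
f(s) = (-1 + s)/(13 + s) (f(s) = (s - 1)/(s + 13) = (-1 + s)/(13 + s))
f(-8)*(2*(0*(-4) + 1)) + 148 = ((-1 - 8)/(13 - 8))*(2*(0*(-4) + 1)) + 148 = (-9/5)*(2*(0 + 1)) + 148 = ((1/5)*(-9))*(2*1) + 148 = -9/5*2 + 148 = -18/5 + 148 = 722/5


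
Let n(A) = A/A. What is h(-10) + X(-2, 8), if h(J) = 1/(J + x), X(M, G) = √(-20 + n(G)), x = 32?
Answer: 1/22 + I*√19 ≈ 0.045455 + 4.3589*I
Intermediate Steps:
n(A) = 1
X(M, G) = I*√19 (X(M, G) = √(-20 + 1) = √(-19) = I*√19)
h(J) = 1/(32 + J) (h(J) = 1/(J + 32) = 1/(32 + J))
h(-10) + X(-2, 8) = 1/(32 - 10) + I*√19 = 1/22 + I*√19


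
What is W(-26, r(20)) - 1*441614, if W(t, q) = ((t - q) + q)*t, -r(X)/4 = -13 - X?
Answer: -440938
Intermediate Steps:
r(X) = 52 + 4*X (r(X) = -4*(-13 - X) = 52 + 4*X)
W(t, q) = t² (W(t, q) = t*t = t²)
W(-26, r(20)) - 1*441614 = (-26)² - 1*441614 = 676 - 441614 = -440938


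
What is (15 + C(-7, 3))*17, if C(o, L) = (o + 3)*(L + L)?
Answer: -153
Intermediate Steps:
C(o, L) = 2*L*(3 + o) (C(o, L) = (3 + o)*(2*L) = 2*L*(3 + o))
(15 + C(-7, 3))*17 = (15 + 2*3*(3 - 7))*17 = (15 + 2*3*(-4))*17 = (15 - 24)*17 = -9*17 = -153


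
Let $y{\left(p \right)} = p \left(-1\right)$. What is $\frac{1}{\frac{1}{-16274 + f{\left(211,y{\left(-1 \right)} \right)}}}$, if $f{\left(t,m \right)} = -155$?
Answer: $-16429$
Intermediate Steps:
$y{\left(p \right)} = - p$
$\frac{1}{\frac{1}{-16274 + f{\left(211,y{\left(-1 \right)} \right)}}} = \frac{1}{\frac{1}{-16274 - 155}} = \frac{1}{\frac{1}{-16429}} = \frac{1}{- \frac{1}{16429}} = -16429$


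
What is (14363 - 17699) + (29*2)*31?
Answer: -1538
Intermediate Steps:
(14363 - 17699) + (29*2)*31 = -3336 + 58*31 = -3336 + 1798 = -1538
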